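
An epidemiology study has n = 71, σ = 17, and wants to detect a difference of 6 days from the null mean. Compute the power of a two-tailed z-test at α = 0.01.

SE = σ/√n = 17/√71 = 2.018. Non-centrality λ = d/SE = 6/2.018 = 2.974. Power ≈ Φ(λ - z_{α/2}) = Φ(2.974 - 2.576) = Φ(0.398) = 0.655.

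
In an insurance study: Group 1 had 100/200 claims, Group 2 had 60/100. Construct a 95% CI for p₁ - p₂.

p̂₁ = 0.5, p̂₂ = 0.6. Difference = -0.1. CI = (-0.218, 0.018)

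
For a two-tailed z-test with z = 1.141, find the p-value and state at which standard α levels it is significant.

p = 2·P(Z > |1.141|) = 2·(1 - Φ(1.141)) ≈ 0.2539. Not significant at any standard level.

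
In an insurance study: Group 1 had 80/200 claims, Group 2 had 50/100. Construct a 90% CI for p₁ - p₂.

p̂₁ = 0.4, p̂₂ = 0.5. Difference = -0.1. CI = (-0.2, 0.0)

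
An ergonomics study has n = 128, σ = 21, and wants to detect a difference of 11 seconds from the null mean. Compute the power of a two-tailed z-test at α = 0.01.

SE = σ/√n = 21/√128 = 1.856. Non-centrality λ = d/SE = 11/1.856 = 5.926. Power ≈ Φ(λ - z_{α/2}) = Φ(5.926 - 2.576) = Φ(3.35) = 1.0.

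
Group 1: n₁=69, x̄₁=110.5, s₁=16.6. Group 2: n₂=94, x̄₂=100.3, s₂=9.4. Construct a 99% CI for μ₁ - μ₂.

Difference = 10.2. SE = √(16.6²/69 + 9.4²/94) = 2.221. CI = (4.48, 15.92)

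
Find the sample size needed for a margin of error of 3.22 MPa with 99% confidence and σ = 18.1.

n = (z*σ/E)² = (2.576×18.1/3.22)² = 209.7 → n = 210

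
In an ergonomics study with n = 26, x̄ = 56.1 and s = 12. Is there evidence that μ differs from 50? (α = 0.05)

t = (x̄ - μ₀)/(s/√n) = (56.1 - 50)/(12/√26) = 2.592. df = 25, critical t = ±2.06. Reject H₀.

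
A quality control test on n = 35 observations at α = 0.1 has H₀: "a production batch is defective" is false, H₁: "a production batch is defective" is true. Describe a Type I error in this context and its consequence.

Type I error: rejecting H₀ when it is true — concluding that a production batch is defective when in fact it is not. Consequence: scrapping a good batch — wasted material and cost for no reason.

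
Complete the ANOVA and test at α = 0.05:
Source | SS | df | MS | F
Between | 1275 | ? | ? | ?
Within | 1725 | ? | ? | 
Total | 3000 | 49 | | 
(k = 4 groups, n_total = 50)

df_between = 3, df_within = 46. MS_between = 425.0, MS_within = 37.5. F = 11.333, F_crit ≈ 2.807. Reject H₀.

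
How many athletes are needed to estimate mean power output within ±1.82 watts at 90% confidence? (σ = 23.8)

n = (z*σ/E)² = (1.645×23.8/1.82)² = 462.7 → n = 463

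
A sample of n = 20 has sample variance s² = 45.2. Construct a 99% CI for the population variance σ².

df = 19. χ²_{0.005} = 38.582, χ²_{0.995} = 6.844. CI for σ² = ((n-1)s²/χ²_{α/2}, (n-1)s²/χ²_{1-α/2}) = (19·45.2/38.582, 19·45.2/6.844) = (22.26, 125.48)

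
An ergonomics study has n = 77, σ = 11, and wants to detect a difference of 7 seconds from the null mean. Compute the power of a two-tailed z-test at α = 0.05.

SE = σ/√n = 11/√77 = 1.254. Non-centrality λ = d/SE = 7/1.254 = 5.584. Power ≈ Φ(λ - z_{α/2}) = Φ(5.584 - 1.96) = Φ(3.624) = 1.0.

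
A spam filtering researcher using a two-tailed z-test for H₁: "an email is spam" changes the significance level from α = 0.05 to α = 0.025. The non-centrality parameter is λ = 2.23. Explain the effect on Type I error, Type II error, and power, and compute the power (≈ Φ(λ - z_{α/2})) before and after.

Decreasing α from 0.05 to 0.025:
• Type I error rate decreases (α is the Type I rate by definition).
• Critical value moves from z_{α/2} = 1.96 to 2.241, so power = Φ(λ - z_{α/2}) goes from Φ(2.23 - 1.96) = 0.606 to Φ(2.23 - 2.241) = 0.496.
• Type II error rate β = 1 - power therefore increases (0.394 → 0.504).
Appropriate when false positives are costly — here, a legitimate email is sent to the spam folder and the user misses it.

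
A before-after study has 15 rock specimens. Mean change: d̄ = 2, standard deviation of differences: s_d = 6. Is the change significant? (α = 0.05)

t = d̄/(s_d/√n) = 2/(6/√15) = 1.291. df = 14, critical t = ±2.145. Fail to reject H₀.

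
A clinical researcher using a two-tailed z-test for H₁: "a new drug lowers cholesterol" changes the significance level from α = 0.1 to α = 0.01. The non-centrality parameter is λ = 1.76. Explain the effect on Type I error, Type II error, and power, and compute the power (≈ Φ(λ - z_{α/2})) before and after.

Decreasing α from 0.1 to 0.01:
• Type I error rate decreases (α is the Type I rate by definition).
• Critical value moves from z_{α/2} = 1.645 to 2.576, so power = Φ(λ - z_{α/2}) goes from Φ(1.76 - 1.645) = 0.546 to Φ(1.76 - 2.576) = 0.207.
• Type II error rate β = 1 - power therefore increases (0.454 → 0.793).
Appropriate when false positives are costly — here, approving an ineffective drug — patients take a useless medication and may skip effective alternatives.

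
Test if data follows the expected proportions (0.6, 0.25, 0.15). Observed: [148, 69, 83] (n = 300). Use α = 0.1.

Expected: [180.0, 75.0, 45.0]. χ² = 38.258. df = 2, critical = 4.605. Reject H₀.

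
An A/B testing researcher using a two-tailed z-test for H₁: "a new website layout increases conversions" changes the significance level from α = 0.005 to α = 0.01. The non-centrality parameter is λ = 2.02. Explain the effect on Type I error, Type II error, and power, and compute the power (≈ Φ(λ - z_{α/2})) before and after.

Increasing α from 0.005 to 0.01:
• Type I error rate increases (α is the Type I rate by definition).
• Critical value moves from z_{α/2} = 2.807 to 2.576, so power = Φ(λ - z_{α/2}) goes from Φ(2.02 - 2.807) = 0.216 to Φ(2.02 - 2.576) = 0.289.
• Type II error rate β = 1 - power therefore decreases (0.784 → 0.711).
Appropriate when false negatives are costly — here, discarding a layout that would have improved conversions — lost revenue.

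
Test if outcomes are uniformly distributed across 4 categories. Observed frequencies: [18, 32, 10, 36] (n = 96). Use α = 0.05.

Expected = 24 each. χ² = Σ(O-E)²/E = 18.333. df = 3, critical value = 7.815. Reject H₀.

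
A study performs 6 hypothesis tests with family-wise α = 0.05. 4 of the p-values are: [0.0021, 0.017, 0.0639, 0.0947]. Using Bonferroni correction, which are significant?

Bonferroni α = 0.05/6 = 0.00833. Significant p-values: [0.0021]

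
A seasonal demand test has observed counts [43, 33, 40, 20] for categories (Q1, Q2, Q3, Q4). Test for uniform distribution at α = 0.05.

Expected = 34 each. χ² = Σ(O-E)²/E = 9.235. df = 3, critical value = 7.815. Reject H₀.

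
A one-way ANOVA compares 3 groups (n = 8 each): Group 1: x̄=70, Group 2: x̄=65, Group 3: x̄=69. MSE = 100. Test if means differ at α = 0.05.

Grand mean = 68.0. SS_between = 112.0, MS_between = 56.0. F = 0.56, F_crit ≈ 3.467. Fail to reject H₀.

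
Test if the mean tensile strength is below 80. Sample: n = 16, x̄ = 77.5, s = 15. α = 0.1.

t = (77.5 - 80)/(15/√16) = -0.667, df = 15. Critical t = -1.341. Fail to reject H₀.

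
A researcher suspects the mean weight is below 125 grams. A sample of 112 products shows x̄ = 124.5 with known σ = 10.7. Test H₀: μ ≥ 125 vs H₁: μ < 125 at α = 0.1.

z = -0.495. Critical value: -1.28. Fail to reject H₀.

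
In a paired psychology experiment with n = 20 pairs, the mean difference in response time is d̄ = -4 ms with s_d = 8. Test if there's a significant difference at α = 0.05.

t = d̄/(s_d/√n) = -4/(8/√20) = -2.236. df = 19, critical t = ±2.093. Reject H₀.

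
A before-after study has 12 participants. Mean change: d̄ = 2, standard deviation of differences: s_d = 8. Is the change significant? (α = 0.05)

t = d̄/(s_d/√n) = 2/(8/√12) = 0.866. df = 11, critical t = ±2.201. Fail to reject H₀.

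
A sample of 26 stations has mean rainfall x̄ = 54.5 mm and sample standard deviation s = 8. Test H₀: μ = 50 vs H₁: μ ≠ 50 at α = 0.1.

t = (x̄ - μ₀)/(s/√n) = (54.5 - 50)/(8/√26) = 2.868. df = 25, critical t = ±1.708. Reject H₀.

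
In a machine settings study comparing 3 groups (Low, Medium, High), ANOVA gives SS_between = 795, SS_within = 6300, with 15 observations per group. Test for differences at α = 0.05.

df_between = 2, df_within = 42. F = MS_between/MS_within = 397.5/150.0 = 2.65. F_crit ≈ 3.22. Fail to reject H₀.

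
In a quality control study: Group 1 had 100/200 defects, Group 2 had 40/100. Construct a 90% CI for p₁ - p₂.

p̂₁ = 0.5, p̂₂ = 0.4. Difference = 0.1. CI = (0.001, 0.199)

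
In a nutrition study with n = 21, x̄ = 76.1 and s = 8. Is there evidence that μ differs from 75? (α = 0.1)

t = (x̄ - μ₀)/(s/√n) = (76.1 - 75)/(8/√21) = 0.63. df = 20, critical t = ±1.725. Fail to reject H₀.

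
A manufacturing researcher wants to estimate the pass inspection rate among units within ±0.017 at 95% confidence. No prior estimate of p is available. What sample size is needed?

Conservative approach: use p = 0.5 (maximizes p(1-p) = 0.25). n = z²(0.25)/E² = 1.96²×0.25/0.017² = 3323.2 → n = 3324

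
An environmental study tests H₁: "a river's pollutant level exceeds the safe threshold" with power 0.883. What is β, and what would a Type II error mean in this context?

β = 1 - power = 1 - 0.883 = 0.117. A Type II error is failing to reject H₀ when H₀ is false (false negative) — here, failing to conclude that a river's pollutant level exceeds the safe threshold when in fact it is true. Consequence: allowing unsafe pollution to continue.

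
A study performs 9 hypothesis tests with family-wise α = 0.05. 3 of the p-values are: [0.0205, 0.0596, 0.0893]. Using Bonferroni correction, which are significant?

Bonferroni α = 0.05/9 = 0.00556. None of the given p-values are significant.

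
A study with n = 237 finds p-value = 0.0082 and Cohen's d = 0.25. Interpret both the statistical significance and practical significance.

Statistically significant (p = 0.0082 < 0.05). Cohen's d = 0.25 indicates a small effect size. Both statistical and practical significance should be considered.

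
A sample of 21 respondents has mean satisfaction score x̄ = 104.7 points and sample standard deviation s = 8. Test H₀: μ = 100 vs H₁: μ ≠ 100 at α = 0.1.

t = (x̄ - μ₀)/(s/√n) = (104.7 - 100)/(8/√21) = 2.692. df = 20, critical t = ±1.725. Reject H₀.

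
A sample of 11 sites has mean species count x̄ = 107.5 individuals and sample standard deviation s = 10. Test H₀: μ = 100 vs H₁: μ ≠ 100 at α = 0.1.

t = (x̄ - μ₀)/(s/√n) = (107.5 - 100)/(10/√11) = 2.487. df = 10, critical t = ±1.812. Reject H₀.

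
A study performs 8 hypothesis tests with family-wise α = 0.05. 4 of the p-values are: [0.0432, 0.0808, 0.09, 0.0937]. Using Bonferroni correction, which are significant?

Bonferroni α = 0.05/8 = 0.00625. None of the given p-values are significant.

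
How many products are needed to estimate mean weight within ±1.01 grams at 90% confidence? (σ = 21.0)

n = (z*σ/E)² = (1.645×21.0/1.01)² = 1169.8 → n = 1170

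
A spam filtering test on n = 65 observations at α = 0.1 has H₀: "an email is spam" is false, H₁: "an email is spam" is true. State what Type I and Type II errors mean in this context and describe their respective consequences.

Type I (false positive): concluding that an email is spam when it is not — a legitimate email is sent to the spam folder and the user misses it. Type II (false negative): failing to conclude that an email is spam when it is — a spam email lands in the inbox. Which is costlier depends on domain priorities and is a judgement call rather than a statistical fact.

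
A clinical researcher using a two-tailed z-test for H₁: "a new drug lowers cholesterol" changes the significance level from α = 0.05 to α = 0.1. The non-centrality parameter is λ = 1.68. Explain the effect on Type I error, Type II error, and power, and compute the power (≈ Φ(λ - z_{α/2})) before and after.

Increasing α from 0.05 to 0.1:
• Type I error rate increases (α is the Type I rate by definition).
• Critical value moves from z_{α/2} = 1.96 to 1.645, so power = Φ(λ - z_{α/2}) goes from Φ(1.68 - 1.96) = 0.39 to Φ(1.68 - 1.645) = 0.514.
• Type II error rate β = 1 - power therefore decreases (0.61 → 0.486).
Appropriate when false negatives are costly — here, shelving an effective drug — patients miss out on a treatment that would have helped.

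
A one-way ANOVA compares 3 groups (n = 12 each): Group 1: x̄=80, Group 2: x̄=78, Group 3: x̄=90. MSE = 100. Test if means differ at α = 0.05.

Grand mean = 82.67. SS_between = 992.0, MS_between = 496.0. F = 4.96, F_crit ≈ 3.285. Reject H₀.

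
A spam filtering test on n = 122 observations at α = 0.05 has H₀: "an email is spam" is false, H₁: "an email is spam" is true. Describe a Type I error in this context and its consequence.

Type I error: rejecting H₀ when it is true — concluding that an email is spam when in fact it is not. Consequence: a legitimate email is sent to the spam folder and the user misses it.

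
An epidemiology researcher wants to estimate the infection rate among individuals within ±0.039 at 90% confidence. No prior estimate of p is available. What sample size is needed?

Conservative approach: use p = 0.5 (maximizes p(1-p) = 0.25). n = z²(0.25)/E² = 1.645²×0.25/0.039² = 444.8 → n = 445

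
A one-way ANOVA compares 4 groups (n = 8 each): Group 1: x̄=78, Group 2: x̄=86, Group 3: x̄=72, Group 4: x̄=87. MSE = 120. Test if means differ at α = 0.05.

Grand mean = 80.75. SS_between = 1206.0, MS_between = 402.0. F = 3.35, F_crit ≈ 2.947. Reject H₀.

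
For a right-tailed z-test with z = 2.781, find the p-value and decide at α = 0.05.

p = P(Z > 2.781) = 1 - Φ(2.781) ≈ 0.0027. Since p < 0.05, reject H₀ (significant) at α = 0.05.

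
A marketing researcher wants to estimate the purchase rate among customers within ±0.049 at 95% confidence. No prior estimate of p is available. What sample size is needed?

Conservative approach: use p = 0.5 (maximizes p(1-p) = 0.25). n = z²(0.25)/E² = 1.96²×0.25/0.049² = 400.0 → n = 400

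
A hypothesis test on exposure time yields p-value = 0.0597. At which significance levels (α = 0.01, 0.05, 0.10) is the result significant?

p = 0.0597. Significant at: α = 0.1.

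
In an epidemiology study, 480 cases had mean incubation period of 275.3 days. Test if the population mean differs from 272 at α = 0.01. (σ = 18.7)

z = (x̄ - μ₀)/(σ/√n) = (275.3 - 272)/(18.7/√480) = 3.866. Critical value: ±2.576. Since |3.866| > 2.576, Reject H₀.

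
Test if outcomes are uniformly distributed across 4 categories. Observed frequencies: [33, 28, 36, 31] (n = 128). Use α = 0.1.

Expected = 32 each. χ² = Σ(O-E)²/E = 1.062. df = 3, critical value = 6.251. Fail to reject H₀.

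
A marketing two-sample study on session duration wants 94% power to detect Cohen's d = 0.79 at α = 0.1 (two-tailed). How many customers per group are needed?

z_{α/2} = 1.645, z_β = Φ⁻¹(0.94) = 1.555. For medium effect (d = 0.79): n per group = 2(z_{α/2} + z_β)²/d² = 2(1.645 + 1.555)²/0.79² = 32.8 → 33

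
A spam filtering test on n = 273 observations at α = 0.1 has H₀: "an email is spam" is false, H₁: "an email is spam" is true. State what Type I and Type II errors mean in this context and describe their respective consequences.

Type I (false positive): concluding that an email is spam when it is not — a legitimate email is sent to the spam folder and the user misses it. Type II (false negative): failing to conclude that an email is spam when it is — a spam email lands in the inbox. Which is costlier depends on domain priorities and is a judgement call rather than a statistical fact.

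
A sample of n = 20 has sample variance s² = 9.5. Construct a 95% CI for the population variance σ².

df = 19. χ²_{0.025} = 32.852, χ²_{0.975} = 8.907. CI for σ² = ((n-1)s²/χ²_{α/2}, (n-1)s²/χ²_{1-α/2}) = (19·9.5/32.852, 19·9.5/8.907) = (5.49, 20.26)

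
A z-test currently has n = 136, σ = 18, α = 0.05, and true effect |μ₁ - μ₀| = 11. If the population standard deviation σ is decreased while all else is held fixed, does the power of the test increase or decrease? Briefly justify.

Power increases: a smaller σ shrinks the standard error σ/√n, moving the sampling distribution under H₁ further from the critical value.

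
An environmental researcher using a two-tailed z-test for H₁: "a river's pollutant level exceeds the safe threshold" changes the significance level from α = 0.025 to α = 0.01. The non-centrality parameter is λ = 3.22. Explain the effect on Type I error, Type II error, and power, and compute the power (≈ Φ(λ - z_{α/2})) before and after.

Decreasing α from 0.025 to 0.01:
• Type I error rate decreases (α is the Type I rate by definition).
• Critical value moves from z_{α/2} = 2.241 to 2.576, so power = Φ(λ - z_{α/2}) goes from Φ(3.22 - 2.241) = 0.836 to Φ(3.22 - 2.576) = 0.74.
• Type II error rate β = 1 - power therefore increases (0.164 → 0.26).
Appropriate when false positives are costly — here, shutting down a compliant factory unnecessarily.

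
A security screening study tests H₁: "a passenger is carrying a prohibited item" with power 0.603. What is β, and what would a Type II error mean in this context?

β = 1 - power = 1 - 0.603 = 0.397. A Type II error is failing to reject H₀ when H₀ is false (false negative) — here, failing to conclude that a passenger is carrying a prohibited item when in fact it is true. Consequence: letting a prohibited item through — security breach.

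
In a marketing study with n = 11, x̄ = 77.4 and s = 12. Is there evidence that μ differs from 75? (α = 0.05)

t = (x̄ - μ₀)/(s/√n) = (77.4 - 75)/(12/√11) = 0.663. df = 10, critical t = ±2.228. Fail to reject H₀.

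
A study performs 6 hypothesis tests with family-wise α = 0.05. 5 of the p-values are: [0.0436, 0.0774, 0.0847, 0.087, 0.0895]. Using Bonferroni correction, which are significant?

Bonferroni α = 0.05/6 = 0.00833. None of the given p-values are significant.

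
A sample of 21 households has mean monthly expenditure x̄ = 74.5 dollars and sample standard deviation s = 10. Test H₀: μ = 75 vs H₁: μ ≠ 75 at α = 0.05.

t = (x̄ - μ₀)/(s/√n) = (74.5 - 75)/(10/√21) = -0.229. df = 20, critical t = ±2.086. Fail to reject H₀.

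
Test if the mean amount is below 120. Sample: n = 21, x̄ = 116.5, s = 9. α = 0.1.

t = (116.5 - 120)/(9/√21) = -1.782, df = 20. Critical t = -1.325. Reject H₀.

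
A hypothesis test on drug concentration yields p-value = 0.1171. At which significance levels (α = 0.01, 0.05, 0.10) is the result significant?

p = 0.1171. Not significant at any of the given levels.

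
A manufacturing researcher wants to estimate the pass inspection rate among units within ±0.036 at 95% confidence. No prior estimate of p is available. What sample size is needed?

Conservative approach: use p = 0.5 (maximizes p(1-p) = 0.25). n = z²(0.25)/E² = 1.96²×0.25/0.036² = 741.05 → n = 742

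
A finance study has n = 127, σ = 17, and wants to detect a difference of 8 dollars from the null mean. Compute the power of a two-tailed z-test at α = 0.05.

SE = σ/√n = 17/√127 = 1.509. Non-centrality λ = d/SE = 8/1.509 = 5.303. Power ≈ Φ(λ - z_{α/2}) = Φ(5.303 - 1.96) = Φ(3.343) = 1.0.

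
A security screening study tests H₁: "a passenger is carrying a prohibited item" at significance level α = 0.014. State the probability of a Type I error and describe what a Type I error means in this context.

P(Type I error) = α = 0.014. A Type I error is rejecting H₀ when H₀ is actually true (false positive) — here, concluding that a passenger is carrying a prohibited item when in fact this is not the case. Consequence: detaining an innocent passenger — delay and inconvenience.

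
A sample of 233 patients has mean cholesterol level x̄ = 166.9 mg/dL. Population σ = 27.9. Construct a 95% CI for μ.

CI = x̄ ± z*(σ/√n) = 166.9 ± 1.96(27.9/√233) = 166.9 ± 3.58 = (163.32, 170.48)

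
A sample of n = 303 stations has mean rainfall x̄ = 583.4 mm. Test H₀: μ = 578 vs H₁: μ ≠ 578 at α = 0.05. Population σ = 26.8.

z = (x̄ - μ₀)/(σ/√n) = (583.4 - 578)/(26.8/√303) = 3.507. Critical value: ±1.96. Since |3.507| > 1.96, Reject H₀.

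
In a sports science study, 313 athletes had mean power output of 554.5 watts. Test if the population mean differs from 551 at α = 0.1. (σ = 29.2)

z = (x̄ - μ₀)/(σ/√n) = (554.5 - 551)/(29.2/√313) = 2.121. Critical value: ±1.645. Since |2.121| > 1.645, Reject H₀.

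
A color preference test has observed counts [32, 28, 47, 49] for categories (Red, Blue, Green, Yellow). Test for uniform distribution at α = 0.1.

Expected = 39 each. χ² = Σ(O-E)²/E = 8.564. df = 3, critical value = 6.251. Reject H₀.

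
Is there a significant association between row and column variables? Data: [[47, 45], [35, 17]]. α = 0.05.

χ² = 3.565. df = 1, critical = 3.841. Fail to reject H₀. No evidence of dependence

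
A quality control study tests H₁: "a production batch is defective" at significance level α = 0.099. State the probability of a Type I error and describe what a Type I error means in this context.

P(Type I error) = α = 0.099. A Type I error is rejecting H₀ when H₀ is actually true (false positive) — here, concluding that a production batch is defective when in fact this is not the case. Consequence: scrapping a good batch — wasted material and cost for no reason.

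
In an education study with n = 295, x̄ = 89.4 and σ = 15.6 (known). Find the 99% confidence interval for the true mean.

CI = x̄ ± z*(σ/√n) = 89.4 ± 2.576(15.6/√295) = 89.4 ± 2.34 = (87.06, 91.74)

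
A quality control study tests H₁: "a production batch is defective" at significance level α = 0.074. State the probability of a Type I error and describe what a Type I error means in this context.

P(Type I error) = α = 0.074. A Type I error is rejecting H₀ when H₀ is actually true (false positive) — here, concluding that a production batch is defective when in fact this is not the case. Consequence: scrapping a good batch — wasted material and cost for no reason.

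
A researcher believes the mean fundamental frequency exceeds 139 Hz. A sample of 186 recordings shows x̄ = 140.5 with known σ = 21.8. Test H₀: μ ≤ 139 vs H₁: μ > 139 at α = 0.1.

z = 0.938. Critical value: 1.28. Fail to reject H₀.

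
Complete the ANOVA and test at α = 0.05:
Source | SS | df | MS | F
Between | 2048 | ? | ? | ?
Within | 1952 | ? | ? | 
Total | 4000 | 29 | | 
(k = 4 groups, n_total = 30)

df_between = 3, df_within = 26. MS_between = 682.67, MS_within = 75.08. F = 9.093, F_crit ≈ 2.975. Reject H₀.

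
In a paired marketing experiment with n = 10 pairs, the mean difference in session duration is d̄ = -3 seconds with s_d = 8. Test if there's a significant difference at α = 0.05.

t = d̄/(s_d/√n) = -3/(8/√10) = -1.186. df = 9, critical t = ±2.262. Fail to reject H₀.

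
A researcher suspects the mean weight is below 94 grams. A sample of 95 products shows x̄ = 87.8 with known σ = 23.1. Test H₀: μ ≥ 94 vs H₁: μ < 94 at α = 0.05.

z = -2.616. Critical value: -1.645. Reject H₀.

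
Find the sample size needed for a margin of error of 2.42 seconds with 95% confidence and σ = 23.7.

n = (z*σ/E)² = (1.96×23.7/2.42)² = 368.4 → n = 369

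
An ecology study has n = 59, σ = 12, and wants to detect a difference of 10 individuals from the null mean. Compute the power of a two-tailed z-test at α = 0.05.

SE = σ/√n = 12/√59 = 1.562. Non-centrality λ = d/SE = 10/1.562 = 6.401. Power ≈ Φ(λ - z_{α/2}) = Φ(6.401 - 1.96) = Φ(4.441) = 1.0.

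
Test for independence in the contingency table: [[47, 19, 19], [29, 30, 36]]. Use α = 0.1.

χ² = 11.467. df = 2, critical = 4.605. Reject H₀. Variables are dependent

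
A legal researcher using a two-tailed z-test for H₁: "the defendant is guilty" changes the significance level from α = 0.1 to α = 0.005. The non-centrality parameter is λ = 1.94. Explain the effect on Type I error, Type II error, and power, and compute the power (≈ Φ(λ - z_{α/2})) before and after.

Decreasing α from 0.1 to 0.005:
• Type I error rate decreases (α is the Type I rate by definition).
• Critical value moves from z_{α/2} = 1.645 to 2.807, so power = Φ(λ - z_{α/2}) goes from Φ(1.94 - 1.645) = 0.616 to Φ(1.94 - 2.807) = 0.193.
• Type II error rate β = 1 - power therefore increases (0.384 → 0.807).
Appropriate when false positives are costly — here, convicting an innocent person.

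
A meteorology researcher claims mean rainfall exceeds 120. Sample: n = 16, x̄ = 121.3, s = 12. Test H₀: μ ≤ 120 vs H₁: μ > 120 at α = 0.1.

t = (121.3 - 120)/(12/√16) = 0.433, df = 15. Critical t = 1.341. Fail to reject H₀.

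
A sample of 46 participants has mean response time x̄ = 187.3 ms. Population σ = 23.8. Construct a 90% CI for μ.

CI = x̄ ± z*(σ/√n) = 187.3 ± 1.645(23.8/√46) = 187.3 ± 5.77 = (181.53, 193.07)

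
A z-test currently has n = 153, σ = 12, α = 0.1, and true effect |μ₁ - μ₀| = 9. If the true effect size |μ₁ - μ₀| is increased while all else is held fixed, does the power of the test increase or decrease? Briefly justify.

Power increases: a larger true effect increases the non-centrality λ = |μ₁ - μ₀|/(σ/√n).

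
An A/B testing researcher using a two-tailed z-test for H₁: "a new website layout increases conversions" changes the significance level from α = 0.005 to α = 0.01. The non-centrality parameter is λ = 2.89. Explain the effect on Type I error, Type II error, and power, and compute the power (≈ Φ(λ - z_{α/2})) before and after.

Increasing α from 0.005 to 0.01:
• Type I error rate increases (α is the Type I rate by definition).
• Critical value moves from z_{α/2} = 2.807 to 2.576, so power = Φ(λ - z_{α/2}) goes from Φ(2.89 - 2.807) = 0.533 to Φ(2.89 - 2.576) = 0.623.
• Type II error rate β = 1 - power therefore decreases (0.467 → 0.377).
Appropriate when false negatives are costly — here, discarding a layout that would have improved conversions — lost revenue.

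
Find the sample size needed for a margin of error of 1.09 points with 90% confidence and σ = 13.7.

n = (z*σ/E)² = (1.645×13.7/1.09)² = 427.5 → n = 428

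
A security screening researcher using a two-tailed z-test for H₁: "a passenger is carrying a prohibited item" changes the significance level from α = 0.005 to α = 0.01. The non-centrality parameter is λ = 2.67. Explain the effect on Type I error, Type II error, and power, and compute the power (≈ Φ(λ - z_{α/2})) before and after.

Increasing α from 0.005 to 0.01:
• Type I error rate increases (α is the Type I rate by definition).
• Critical value moves from z_{α/2} = 2.807 to 2.576, so power = Φ(λ - z_{α/2}) goes from Φ(2.67 - 2.807) = 0.446 to Φ(2.67 - 2.576) = 0.537.
• Type II error rate β = 1 - power therefore decreases (0.554 → 0.463).
Appropriate when false negatives are costly — here, letting a prohibited item through — security breach.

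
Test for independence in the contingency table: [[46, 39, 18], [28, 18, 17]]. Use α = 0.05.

χ² = 2.66. df = 2, critical = 5.991. Fail to reject H₀. No evidence of dependence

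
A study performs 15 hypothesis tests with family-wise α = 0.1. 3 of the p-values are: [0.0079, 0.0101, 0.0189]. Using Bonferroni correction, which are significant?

Bonferroni α = 0.1/15 = 0.00667. None of the given p-values are significant.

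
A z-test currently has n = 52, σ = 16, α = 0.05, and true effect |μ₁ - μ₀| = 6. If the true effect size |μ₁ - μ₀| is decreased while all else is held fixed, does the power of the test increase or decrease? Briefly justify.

Power decreases: a smaller true effect decreases the non-centrality λ = |μ₁ - μ₀|/(σ/√n).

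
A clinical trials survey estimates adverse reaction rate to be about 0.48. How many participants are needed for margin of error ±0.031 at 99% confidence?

n = z²p(1-p)/E² = 2.576²×0.48×0.52/0.031² = 1723.5 → n = 1724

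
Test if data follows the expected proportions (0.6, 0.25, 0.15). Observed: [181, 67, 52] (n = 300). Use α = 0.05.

Expected: [180.0, 75.0, 45.0]. χ² = 1.948. df = 2, critical = 5.991. Fail to reject H₀.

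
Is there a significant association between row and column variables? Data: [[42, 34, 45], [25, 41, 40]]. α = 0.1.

χ² = 4.288. df = 2, critical = 4.605. Fail to reject H₀. No evidence of dependence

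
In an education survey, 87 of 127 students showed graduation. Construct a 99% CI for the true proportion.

p̂ = 0.685. CI = p̂ ± z*√(p̂(1-p̂)/n) = (0.579, 0.791)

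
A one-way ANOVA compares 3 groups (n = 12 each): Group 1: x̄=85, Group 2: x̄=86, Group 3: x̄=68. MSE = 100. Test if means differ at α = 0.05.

Grand mean = 79.67. SS_between = 2456.0, MS_between = 1228.0. F = 12.28, F_crit ≈ 3.285. Reject H₀.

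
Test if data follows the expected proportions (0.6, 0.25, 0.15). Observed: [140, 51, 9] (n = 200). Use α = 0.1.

Expected: [120.0, 50.0, 30.0]. χ² = 18.053. df = 2, critical = 4.605. Reject H₀.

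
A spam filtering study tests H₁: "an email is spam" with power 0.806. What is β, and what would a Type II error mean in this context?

β = 1 - power = 1 - 0.806 = 0.194. A Type II error is failing to reject H₀ when H₀ is false (false negative) — here, failing to conclude that an email is spam when in fact it is true. Consequence: a spam email lands in the inbox.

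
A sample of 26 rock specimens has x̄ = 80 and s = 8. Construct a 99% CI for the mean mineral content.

CI = x̄ ± t*(s/√n) = 80 ± 2.787(8/√26) = (75.63, 84.37)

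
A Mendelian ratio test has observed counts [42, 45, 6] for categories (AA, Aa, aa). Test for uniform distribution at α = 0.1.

Expected = 31 each. χ² = Σ(O-E)²/E = 30.387. df = 2, critical value = 4.605. Reject H₀.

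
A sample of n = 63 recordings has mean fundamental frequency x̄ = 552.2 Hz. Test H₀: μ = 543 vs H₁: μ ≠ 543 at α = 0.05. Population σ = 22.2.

z = (x̄ - μ₀)/(σ/√n) = (552.2 - 543)/(22.2/√63) = 3.289. Critical value: ±1.96. Since |3.289| > 1.96, Reject H₀.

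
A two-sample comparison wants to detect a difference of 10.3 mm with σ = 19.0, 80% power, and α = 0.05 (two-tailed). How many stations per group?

n per group = 2(z_α/2 + z_β)²σ²/d² = 2×(1.96 + 0.84)²×19.0²/10.3² = 53.4 → n = 54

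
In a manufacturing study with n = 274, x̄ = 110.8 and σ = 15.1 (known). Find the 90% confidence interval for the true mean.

CI = x̄ ± z*(σ/√n) = 110.8 ± 1.645(15.1/√274) = 110.8 ± 1.5 = (109.3, 112.3)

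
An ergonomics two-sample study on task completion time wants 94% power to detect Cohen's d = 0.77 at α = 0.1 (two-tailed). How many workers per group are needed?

z_{α/2} = 1.645, z_β = Φ⁻¹(0.94) = 1.555. For medium effect (d = 0.77): n per group = 2(z_{α/2} + z_β)²/d² = 2(1.645 + 1.555)²/0.77² = 34.5 → 35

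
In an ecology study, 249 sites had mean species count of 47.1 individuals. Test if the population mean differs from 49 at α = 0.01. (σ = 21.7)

z = (x̄ - μ₀)/(σ/√n) = (47.1 - 49)/(21.7/√249) = -1.382. Critical value: ±2.576. Since |-1.382| ≤ 2.576, Fail to reject H₀.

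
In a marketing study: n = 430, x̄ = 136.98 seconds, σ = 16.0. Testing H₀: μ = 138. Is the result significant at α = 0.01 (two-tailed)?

z = (136.98 - 138)/(16.0/√430) = -1.322. Since |z| ≤ 2.576, not significant at α = 0.01.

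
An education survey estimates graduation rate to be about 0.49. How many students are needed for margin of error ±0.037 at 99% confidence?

n = z²p(1-p)/E² = 2.576²×0.49×0.51/0.037² = 1211.3 → n = 1212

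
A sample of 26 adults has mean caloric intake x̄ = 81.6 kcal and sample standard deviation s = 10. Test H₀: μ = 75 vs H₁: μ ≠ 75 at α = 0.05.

t = (x̄ - μ₀)/(s/√n) = (81.6 - 75)/(10/√26) = 3.365. df = 25, critical t = ±2.06. Reject H₀.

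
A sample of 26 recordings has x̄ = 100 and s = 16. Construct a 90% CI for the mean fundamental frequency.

CI = x̄ ± t*(s/√n) = 100 ± 1.708(16/√26) = (94.64, 105.36)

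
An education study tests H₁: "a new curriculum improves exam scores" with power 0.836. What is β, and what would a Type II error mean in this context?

β = 1 - power = 1 - 0.836 = 0.164. A Type II error is failing to reject H₀ when H₀ is false (false negative) — here, failing to conclude that a new curriculum improves exam scores when in fact it is true. Consequence: keeping the old curriculum when the new one would have helped students.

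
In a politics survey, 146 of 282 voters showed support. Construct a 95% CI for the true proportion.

p̂ = 0.518. CI = p̂ ± z*√(p̂(1-p̂)/n) = (0.459, 0.576)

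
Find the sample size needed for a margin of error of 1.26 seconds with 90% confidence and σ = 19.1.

n = (z*σ/E)² = (1.645×19.1/1.26)² = 621.8 → n = 622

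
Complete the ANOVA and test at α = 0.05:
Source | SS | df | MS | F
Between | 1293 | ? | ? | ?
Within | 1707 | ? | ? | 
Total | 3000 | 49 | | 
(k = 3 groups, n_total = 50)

df_between = 2, df_within = 47. MS_between = 646.5, MS_within = 36.32. F = 17.801, F_crit ≈ 3.195. Reject H₀.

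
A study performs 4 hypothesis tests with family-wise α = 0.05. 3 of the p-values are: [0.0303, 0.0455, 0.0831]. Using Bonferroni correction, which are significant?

Bonferroni α = 0.05/4 = 0.0125. None of the given p-values are significant.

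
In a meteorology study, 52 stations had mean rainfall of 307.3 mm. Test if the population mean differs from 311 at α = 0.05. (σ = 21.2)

z = (x̄ - μ₀)/(σ/√n) = (307.3 - 311)/(21.2/√52) = -1.259. Critical value: ±1.96. Since |-1.259| ≤ 1.96, Fail to reject H₀.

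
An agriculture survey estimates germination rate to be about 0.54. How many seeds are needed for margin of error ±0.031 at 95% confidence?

n = z²p(1-p)/E² = 1.96²×0.54×0.46/0.031² = 993.0 → n = 993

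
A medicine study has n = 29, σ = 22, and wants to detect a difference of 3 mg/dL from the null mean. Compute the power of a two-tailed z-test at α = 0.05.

SE = σ/√n = 22/√29 = 4.085. Non-centrality λ = d/SE = 3/4.085 = 0.734. Power ≈ Φ(λ - z_{α/2}) = Φ(0.734 - 1.96) = Φ(-1.226) = 0.11.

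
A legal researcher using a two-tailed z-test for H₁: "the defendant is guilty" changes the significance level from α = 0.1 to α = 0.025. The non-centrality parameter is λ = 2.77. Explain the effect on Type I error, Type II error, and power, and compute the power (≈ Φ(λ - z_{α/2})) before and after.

Decreasing α from 0.1 to 0.025:
• Type I error rate decreases (α is the Type I rate by definition).
• Critical value moves from z_{α/2} = 1.645 to 2.241, so power = Φ(λ - z_{α/2}) goes from Φ(2.77 - 1.645) = 0.87 to Φ(2.77 - 2.241) = 0.702.
• Type II error rate β = 1 - power therefore increases (0.13 → 0.298).
Appropriate when false positives are costly — here, convicting an innocent person.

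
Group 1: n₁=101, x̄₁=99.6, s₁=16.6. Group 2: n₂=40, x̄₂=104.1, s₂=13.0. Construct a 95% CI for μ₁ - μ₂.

Difference = -4.5. SE = √(16.6²/101 + 13.0²/40) = 2.637. CI = (-9.67, 0.67)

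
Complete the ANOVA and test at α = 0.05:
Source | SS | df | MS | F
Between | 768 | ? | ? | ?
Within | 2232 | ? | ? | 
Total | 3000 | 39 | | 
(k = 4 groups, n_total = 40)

df_between = 3, df_within = 36. MS_between = 256.0, MS_within = 62.0. F = 4.129, F_crit ≈ 2.866. Reject H₀.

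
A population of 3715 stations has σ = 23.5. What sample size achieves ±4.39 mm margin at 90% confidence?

Without FPC: n₀ = (1.645×23.5/4.39)² = 77.542. With FPC: n = n₀N/(n₀+N-1) = 76.0 → n = 76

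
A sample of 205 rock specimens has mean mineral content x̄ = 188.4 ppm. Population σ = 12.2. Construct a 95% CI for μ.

CI = x̄ ± z*(σ/√n) = 188.4 ± 1.96(12.2/√205) = 188.4 ± 1.67 = (186.73, 190.07)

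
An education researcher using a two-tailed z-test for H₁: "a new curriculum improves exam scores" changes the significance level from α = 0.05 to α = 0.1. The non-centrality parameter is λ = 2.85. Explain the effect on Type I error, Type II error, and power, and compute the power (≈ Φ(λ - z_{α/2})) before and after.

Increasing α from 0.05 to 0.1:
• Type I error rate increases (α is the Type I rate by definition).
• Critical value moves from z_{α/2} = 1.96 to 1.645, so power = Φ(λ - z_{α/2}) goes from Φ(2.85 - 1.96) = 0.813 to Φ(2.85 - 1.645) = 0.886.
• Type II error rate β = 1 - power therefore decreases (0.187 → 0.114).
Appropriate when false negatives are costly — here, keeping the old curriculum when the new one would have helped students.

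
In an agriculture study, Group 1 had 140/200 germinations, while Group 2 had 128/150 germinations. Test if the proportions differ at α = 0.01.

p̂₁ = 0.7, p̂₂ = 0.853, pooled p̂ = 0.766. z = -3.352. Critical: ±2.576. Reject H₀.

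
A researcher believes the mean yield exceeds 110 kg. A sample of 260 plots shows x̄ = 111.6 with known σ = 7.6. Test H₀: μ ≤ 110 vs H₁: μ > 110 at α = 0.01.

z = 3.395. Critical value: 2.33. Reject H₀.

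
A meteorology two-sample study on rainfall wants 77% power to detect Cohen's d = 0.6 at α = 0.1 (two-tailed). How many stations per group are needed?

z_{α/2} = 1.645, z_β = Φ⁻¹(0.77) = 0.739. For medium effect (d = 0.6): n per group = 2(z_{α/2} + z_β)²/d² = 2(1.645 + 0.739)²/0.6² = 31.6 → 32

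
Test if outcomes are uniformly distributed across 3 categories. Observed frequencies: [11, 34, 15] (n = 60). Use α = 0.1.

Expected = 20 each. χ² = Σ(O-E)²/E = 15.1. df = 2, critical value = 4.605. Reject H₀.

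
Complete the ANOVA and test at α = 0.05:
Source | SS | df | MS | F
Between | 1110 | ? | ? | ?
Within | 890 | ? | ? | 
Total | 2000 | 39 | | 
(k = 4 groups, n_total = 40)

df_between = 3, df_within = 36. MS_between = 370.0, MS_within = 24.72. F = 14.966, F_crit ≈ 2.866. Reject H₀.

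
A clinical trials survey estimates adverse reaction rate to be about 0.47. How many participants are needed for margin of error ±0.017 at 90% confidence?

n = z²p(1-p)/E² = 1.645²×0.47×0.53/0.017² = 2332.4 → n = 2333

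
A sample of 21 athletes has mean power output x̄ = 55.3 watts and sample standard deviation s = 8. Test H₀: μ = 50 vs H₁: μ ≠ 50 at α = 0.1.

t = (x̄ - μ₀)/(s/√n) = (55.3 - 50)/(8/√21) = 3.036. df = 20, critical t = ±1.725. Reject H₀.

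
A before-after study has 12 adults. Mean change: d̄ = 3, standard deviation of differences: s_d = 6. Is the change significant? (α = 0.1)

t = d̄/(s_d/√n) = 3/(6/√12) = 1.732. df = 11, critical t = ±1.796. Fail to reject H₀.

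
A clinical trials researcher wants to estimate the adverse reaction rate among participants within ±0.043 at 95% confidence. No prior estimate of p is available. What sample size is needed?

Conservative approach: use p = 0.5 (maximizes p(1-p) = 0.25). n = z²(0.25)/E² = 1.96²×0.25/0.043² = 519.4 → n = 520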